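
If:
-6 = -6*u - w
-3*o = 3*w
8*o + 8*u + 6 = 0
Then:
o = -3/2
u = 3/4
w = 3/2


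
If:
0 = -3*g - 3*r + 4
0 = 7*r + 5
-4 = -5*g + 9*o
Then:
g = 43/21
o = 131/189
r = -5/7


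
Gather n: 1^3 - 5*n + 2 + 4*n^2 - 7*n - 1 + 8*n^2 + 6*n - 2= 12*n^2 - 6*n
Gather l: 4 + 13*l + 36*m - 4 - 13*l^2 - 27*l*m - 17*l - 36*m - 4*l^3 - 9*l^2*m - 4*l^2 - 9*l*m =-4*l^3 + l^2*(-9*m - 17) + l*(-36*m - 4)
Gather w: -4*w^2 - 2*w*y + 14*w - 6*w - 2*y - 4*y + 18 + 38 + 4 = -4*w^2 + w*(8 - 2*y) - 6*y + 60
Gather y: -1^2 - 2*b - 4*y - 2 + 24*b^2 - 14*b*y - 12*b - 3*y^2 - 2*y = 24*b^2 - 14*b - 3*y^2 + y*(-14*b - 6) - 3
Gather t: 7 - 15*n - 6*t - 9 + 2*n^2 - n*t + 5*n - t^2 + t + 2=2*n^2 - 10*n - t^2 + t*(-n - 5)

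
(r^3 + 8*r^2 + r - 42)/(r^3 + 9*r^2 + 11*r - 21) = (r - 2)/(r - 1)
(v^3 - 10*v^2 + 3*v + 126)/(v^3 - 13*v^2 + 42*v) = (v + 3)/v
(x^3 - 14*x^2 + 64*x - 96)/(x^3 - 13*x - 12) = (x^2 - 10*x + 24)/(x^2 + 4*x + 3)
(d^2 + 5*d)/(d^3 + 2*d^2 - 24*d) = (d + 5)/(d^2 + 2*d - 24)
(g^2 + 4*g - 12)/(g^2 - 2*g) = (g + 6)/g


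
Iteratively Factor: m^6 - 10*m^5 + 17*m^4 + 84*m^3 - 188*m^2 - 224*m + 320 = (m - 4)*(m^5 - 6*m^4 - 7*m^3 + 56*m^2 + 36*m - 80) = (m - 4)*(m - 1)*(m^4 - 5*m^3 - 12*m^2 + 44*m + 80) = (m - 4)^2*(m - 1)*(m^3 - m^2 - 16*m - 20) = (m - 5)*(m - 4)^2*(m - 1)*(m^2 + 4*m + 4) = (m - 5)*(m - 4)^2*(m - 1)*(m + 2)*(m + 2)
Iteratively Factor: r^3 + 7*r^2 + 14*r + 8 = (r + 1)*(r^2 + 6*r + 8) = (r + 1)*(r + 2)*(r + 4)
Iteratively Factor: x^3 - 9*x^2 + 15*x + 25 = (x + 1)*(x^2 - 10*x + 25) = (x - 5)*(x + 1)*(x - 5)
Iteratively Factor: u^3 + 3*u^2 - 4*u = (u + 4)*(u^2 - u) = u*(u + 4)*(u - 1)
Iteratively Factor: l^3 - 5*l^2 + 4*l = (l - 1)*(l^2 - 4*l) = l*(l - 1)*(l - 4)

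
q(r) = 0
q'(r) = 0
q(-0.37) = 0.00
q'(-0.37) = 0.00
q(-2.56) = 0.00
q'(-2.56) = 0.00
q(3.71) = 0.00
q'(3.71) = 0.00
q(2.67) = 0.00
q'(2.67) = 0.00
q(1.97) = 0.00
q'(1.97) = 0.00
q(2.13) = 0.00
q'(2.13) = 0.00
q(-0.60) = 0.00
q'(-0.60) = 0.00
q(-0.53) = 0.00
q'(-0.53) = 0.00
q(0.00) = 0.00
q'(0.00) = 0.00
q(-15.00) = 0.00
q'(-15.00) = 0.00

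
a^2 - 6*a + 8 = (a - 4)*(a - 2)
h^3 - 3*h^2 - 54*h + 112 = (h - 8)*(h - 2)*(h + 7)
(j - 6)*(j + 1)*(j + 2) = j^3 - 3*j^2 - 16*j - 12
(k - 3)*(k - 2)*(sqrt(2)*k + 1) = sqrt(2)*k^3 - 5*sqrt(2)*k^2 + k^2 - 5*k + 6*sqrt(2)*k + 6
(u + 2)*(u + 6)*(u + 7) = u^3 + 15*u^2 + 68*u + 84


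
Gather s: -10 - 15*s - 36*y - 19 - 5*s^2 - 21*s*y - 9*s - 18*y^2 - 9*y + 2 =-5*s^2 + s*(-21*y - 24) - 18*y^2 - 45*y - 27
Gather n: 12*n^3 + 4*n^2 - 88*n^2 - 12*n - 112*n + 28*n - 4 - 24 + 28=12*n^3 - 84*n^2 - 96*n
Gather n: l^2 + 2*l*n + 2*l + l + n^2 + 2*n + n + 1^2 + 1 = l^2 + 3*l + n^2 + n*(2*l + 3) + 2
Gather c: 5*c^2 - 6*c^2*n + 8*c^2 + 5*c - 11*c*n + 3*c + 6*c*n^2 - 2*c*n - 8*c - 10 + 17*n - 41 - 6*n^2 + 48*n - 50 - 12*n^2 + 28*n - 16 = c^2*(13 - 6*n) + c*(6*n^2 - 13*n) - 18*n^2 + 93*n - 117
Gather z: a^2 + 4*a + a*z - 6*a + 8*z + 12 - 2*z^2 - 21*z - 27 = a^2 - 2*a - 2*z^2 + z*(a - 13) - 15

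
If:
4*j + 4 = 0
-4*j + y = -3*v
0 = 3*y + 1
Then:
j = -1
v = -11/9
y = -1/3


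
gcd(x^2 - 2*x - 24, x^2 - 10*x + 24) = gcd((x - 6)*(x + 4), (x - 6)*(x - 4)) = x - 6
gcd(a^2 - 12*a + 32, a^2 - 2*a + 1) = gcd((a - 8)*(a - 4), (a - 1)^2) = 1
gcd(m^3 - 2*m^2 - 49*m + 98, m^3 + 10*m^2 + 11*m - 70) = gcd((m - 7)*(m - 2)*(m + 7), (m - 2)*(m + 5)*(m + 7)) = m^2 + 5*m - 14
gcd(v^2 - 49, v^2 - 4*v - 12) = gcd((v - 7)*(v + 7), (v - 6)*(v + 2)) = 1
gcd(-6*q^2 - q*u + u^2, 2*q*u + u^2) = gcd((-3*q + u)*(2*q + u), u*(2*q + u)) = 2*q + u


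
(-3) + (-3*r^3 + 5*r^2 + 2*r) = -3*r^3 + 5*r^2 + 2*r - 3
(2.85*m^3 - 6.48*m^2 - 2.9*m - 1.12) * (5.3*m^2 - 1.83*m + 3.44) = 15.105*m^5 - 39.5595*m^4 + 6.2924*m^3 - 22.9202*m^2 - 7.9264*m - 3.8528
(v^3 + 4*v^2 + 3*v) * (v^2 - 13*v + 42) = v^5 - 9*v^4 - 7*v^3 + 129*v^2 + 126*v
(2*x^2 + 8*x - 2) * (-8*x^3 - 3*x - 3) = -16*x^5 - 64*x^4 + 10*x^3 - 30*x^2 - 18*x + 6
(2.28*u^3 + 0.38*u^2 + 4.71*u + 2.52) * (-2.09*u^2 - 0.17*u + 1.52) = -4.7652*u^5 - 1.1818*u^4 - 6.4429*u^3 - 5.4899*u^2 + 6.7308*u + 3.8304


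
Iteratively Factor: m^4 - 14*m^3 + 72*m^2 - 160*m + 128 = (m - 4)*(m^3 - 10*m^2 + 32*m - 32) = (m - 4)*(m - 2)*(m^2 - 8*m + 16) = (m - 4)^2*(m - 2)*(m - 4)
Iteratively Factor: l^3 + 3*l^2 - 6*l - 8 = (l - 2)*(l^2 + 5*l + 4) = (l - 2)*(l + 4)*(l + 1)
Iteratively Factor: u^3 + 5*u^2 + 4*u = (u)*(u^2 + 5*u + 4) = u*(u + 4)*(u + 1)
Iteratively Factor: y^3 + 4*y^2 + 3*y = (y)*(y^2 + 4*y + 3) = y*(y + 1)*(y + 3)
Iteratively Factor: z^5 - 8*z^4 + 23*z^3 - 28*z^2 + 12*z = (z - 2)*(z^4 - 6*z^3 + 11*z^2 - 6*z) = (z - 2)*(z - 1)*(z^3 - 5*z^2 + 6*z) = (z - 3)*(z - 2)*(z - 1)*(z^2 - 2*z) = (z - 3)*(z - 2)^2*(z - 1)*(z)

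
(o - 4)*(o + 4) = o^2 - 16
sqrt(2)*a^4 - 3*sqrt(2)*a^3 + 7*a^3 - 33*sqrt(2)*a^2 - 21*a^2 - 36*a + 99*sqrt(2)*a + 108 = (a - 3)*(a - 3*sqrt(2))*(a + 6*sqrt(2))*(sqrt(2)*a + 1)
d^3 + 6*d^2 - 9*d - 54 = (d - 3)*(d + 3)*(d + 6)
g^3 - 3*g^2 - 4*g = g*(g - 4)*(g + 1)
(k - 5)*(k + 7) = k^2 + 2*k - 35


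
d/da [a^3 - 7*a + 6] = 3*a^2 - 7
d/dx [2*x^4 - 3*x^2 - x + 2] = 8*x^3 - 6*x - 1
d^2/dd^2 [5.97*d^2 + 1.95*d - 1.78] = 11.9400000000000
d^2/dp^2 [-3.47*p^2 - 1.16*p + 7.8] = -6.94000000000000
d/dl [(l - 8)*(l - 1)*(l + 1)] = 3*l^2 - 16*l - 1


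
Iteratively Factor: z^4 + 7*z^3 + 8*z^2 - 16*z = (z + 4)*(z^3 + 3*z^2 - 4*z) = (z + 4)^2*(z^2 - z) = (z - 1)*(z + 4)^2*(z)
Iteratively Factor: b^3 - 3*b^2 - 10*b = (b - 5)*(b^2 + 2*b) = (b - 5)*(b + 2)*(b)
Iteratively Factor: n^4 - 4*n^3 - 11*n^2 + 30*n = (n)*(n^3 - 4*n^2 - 11*n + 30) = n*(n - 5)*(n^2 + n - 6) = n*(n - 5)*(n + 3)*(n - 2)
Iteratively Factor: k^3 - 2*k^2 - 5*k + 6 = (k - 3)*(k^2 + k - 2) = (k - 3)*(k - 1)*(k + 2)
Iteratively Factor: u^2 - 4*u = (u - 4)*(u)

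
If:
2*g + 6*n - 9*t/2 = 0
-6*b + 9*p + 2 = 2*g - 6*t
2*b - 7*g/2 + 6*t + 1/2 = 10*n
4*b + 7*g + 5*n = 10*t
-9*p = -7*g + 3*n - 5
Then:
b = -2209/654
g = -227/109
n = -739/327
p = -305/981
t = -1288/327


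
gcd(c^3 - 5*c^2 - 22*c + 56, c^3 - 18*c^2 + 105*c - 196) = c - 7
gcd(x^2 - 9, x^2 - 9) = x^2 - 9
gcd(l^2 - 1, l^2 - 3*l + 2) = l - 1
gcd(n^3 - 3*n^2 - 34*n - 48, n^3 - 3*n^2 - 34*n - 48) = n^3 - 3*n^2 - 34*n - 48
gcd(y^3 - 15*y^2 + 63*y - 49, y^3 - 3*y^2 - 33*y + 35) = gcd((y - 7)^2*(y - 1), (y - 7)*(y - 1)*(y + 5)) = y^2 - 8*y + 7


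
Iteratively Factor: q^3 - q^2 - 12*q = (q)*(q^2 - q - 12) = q*(q + 3)*(q - 4)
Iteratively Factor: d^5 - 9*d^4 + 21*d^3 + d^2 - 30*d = (d - 3)*(d^4 - 6*d^3 + 3*d^2 + 10*d) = d*(d - 3)*(d^3 - 6*d^2 + 3*d + 10) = d*(d - 3)*(d - 2)*(d^2 - 4*d - 5) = d*(d - 5)*(d - 3)*(d - 2)*(d + 1)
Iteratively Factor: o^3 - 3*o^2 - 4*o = (o - 4)*(o^2 + o) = (o - 4)*(o + 1)*(o)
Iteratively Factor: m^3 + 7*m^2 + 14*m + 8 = (m + 1)*(m^2 + 6*m + 8) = (m + 1)*(m + 2)*(m + 4)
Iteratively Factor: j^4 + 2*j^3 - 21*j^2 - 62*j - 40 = (j - 5)*(j^3 + 7*j^2 + 14*j + 8) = (j - 5)*(j + 4)*(j^2 + 3*j + 2) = (j - 5)*(j + 1)*(j + 4)*(j + 2)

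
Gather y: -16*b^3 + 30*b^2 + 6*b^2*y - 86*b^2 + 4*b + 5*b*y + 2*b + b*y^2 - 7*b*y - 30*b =-16*b^3 - 56*b^2 + b*y^2 - 24*b + y*(6*b^2 - 2*b)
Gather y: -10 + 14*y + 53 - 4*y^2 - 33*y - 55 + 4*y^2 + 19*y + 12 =0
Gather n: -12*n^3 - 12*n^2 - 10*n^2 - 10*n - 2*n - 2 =-12*n^3 - 22*n^2 - 12*n - 2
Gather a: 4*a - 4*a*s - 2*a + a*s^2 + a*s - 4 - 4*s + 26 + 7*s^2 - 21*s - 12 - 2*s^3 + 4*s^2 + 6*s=a*(s^2 - 3*s + 2) - 2*s^3 + 11*s^2 - 19*s + 10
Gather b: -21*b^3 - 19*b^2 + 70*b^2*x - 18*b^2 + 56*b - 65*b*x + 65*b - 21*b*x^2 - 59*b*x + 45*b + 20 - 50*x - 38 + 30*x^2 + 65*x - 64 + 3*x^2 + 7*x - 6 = -21*b^3 + b^2*(70*x - 37) + b*(-21*x^2 - 124*x + 166) + 33*x^2 + 22*x - 88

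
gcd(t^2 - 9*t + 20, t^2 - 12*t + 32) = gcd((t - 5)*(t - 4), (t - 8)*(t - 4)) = t - 4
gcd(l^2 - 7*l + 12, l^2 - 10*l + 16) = 1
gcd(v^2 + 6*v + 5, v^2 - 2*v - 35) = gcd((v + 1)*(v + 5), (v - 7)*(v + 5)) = v + 5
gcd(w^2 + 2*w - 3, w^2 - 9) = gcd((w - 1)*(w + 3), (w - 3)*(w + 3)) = w + 3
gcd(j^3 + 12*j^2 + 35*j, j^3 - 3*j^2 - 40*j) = j^2 + 5*j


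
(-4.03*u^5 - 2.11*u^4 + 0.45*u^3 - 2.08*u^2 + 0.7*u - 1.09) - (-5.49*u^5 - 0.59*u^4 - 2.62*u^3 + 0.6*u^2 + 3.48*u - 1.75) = 1.46*u^5 - 1.52*u^4 + 3.07*u^3 - 2.68*u^2 - 2.78*u + 0.66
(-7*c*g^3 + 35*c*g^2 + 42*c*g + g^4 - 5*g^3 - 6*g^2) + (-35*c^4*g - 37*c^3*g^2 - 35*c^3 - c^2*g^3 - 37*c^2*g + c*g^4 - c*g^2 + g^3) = -35*c^4*g - 37*c^3*g^2 - 35*c^3 - c^2*g^3 - 37*c^2*g + c*g^4 - 7*c*g^3 + 34*c*g^2 + 42*c*g + g^4 - 4*g^3 - 6*g^2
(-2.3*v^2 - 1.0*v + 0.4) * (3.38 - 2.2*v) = 5.06*v^3 - 5.574*v^2 - 4.26*v + 1.352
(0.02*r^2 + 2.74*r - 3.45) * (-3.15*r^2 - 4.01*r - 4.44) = -0.063*r^4 - 8.7112*r^3 - 0.208700000000001*r^2 + 1.6689*r + 15.318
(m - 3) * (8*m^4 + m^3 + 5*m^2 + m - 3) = 8*m^5 - 23*m^4 + 2*m^3 - 14*m^2 - 6*m + 9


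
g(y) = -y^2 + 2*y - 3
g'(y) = 2 - 2*y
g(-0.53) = -4.34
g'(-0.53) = 3.06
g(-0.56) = -4.43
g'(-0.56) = 3.12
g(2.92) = -5.69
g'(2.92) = -3.84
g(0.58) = -2.18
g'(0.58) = 0.84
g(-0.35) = -3.82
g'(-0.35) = 2.70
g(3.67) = -9.13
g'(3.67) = -5.34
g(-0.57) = -4.46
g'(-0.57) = 3.14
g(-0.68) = -4.82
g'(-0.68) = 3.36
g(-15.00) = -258.00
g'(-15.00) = 32.00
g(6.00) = -27.00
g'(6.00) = -10.00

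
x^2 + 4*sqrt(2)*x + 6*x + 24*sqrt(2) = (x + 6)*(x + 4*sqrt(2))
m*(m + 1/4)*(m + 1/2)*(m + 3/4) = m^4 + 3*m^3/2 + 11*m^2/16 + 3*m/32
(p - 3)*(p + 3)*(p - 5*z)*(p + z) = p^4 - 4*p^3*z - 5*p^2*z^2 - 9*p^2 + 36*p*z + 45*z^2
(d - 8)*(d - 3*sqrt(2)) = d^2 - 8*d - 3*sqrt(2)*d + 24*sqrt(2)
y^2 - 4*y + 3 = (y - 3)*(y - 1)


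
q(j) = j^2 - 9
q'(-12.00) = -24.00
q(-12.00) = 135.00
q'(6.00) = 12.00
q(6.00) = 27.00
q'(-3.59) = -7.18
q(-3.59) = 3.89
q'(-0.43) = -0.86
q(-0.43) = -8.82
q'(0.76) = 1.52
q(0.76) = -8.42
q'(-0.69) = -1.38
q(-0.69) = -8.52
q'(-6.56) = -13.12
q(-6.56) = 34.03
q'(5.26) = 10.52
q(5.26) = 18.67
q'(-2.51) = -5.02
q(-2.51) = -2.70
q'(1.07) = 2.14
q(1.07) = -7.86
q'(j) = 2*j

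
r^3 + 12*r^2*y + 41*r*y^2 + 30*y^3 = (r + y)*(r + 5*y)*(r + 6*y)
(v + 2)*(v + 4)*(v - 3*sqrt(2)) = v^3 - 3*sqrt(2)*v^2 + 6*v^2 - 18*sqrt(2)*v + 8*v - 24*sqrt(2)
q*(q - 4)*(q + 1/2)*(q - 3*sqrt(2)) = q^4 - 3*sqrt(2)*q^3 - 7*q^3/2 - 2*q^2 + 21*sqrt(2)*q^2/2 + 6*sqrt(2)*q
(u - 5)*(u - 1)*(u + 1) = u^3 - 5*u^2 - u + 5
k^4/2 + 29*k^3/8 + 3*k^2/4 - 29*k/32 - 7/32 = (k/2 + 1/4)*(k - 1/2)*(k + 1/4)*(k + 7)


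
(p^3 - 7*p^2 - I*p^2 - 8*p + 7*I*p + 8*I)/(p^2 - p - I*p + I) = (p^2 - 7*p - 8)/(p - 1)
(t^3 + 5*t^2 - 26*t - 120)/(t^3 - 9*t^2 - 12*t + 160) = (t + 6)/(t - 8)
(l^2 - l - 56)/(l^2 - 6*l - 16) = (l + 7)/(l + 2)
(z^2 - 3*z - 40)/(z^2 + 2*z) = (z^2 - 3*z - 40)/(z*(z + 2))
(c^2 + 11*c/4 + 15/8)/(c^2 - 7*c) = (8*c^2 + 22*c + 15)/(8*c*(c - 7))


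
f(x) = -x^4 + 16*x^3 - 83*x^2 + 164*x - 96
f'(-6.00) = 3752.00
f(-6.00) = -8820.00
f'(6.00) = 32.00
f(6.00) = 60.00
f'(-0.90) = 355.20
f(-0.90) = -323.15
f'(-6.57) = 4460.91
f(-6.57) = -11156.87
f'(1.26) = 23.04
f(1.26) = 8.35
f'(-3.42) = 1453.15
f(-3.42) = -2404.51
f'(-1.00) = 382.00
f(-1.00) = -360.00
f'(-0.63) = 288.63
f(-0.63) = -236.42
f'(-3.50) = 1504.50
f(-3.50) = -2522.81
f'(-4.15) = 1965.47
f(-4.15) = -3646.26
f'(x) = -4*x^3 + 48*x^2 - 166*x + 164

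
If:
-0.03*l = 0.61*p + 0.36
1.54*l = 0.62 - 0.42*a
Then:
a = 74.5555555555556*p + 45.4761904761905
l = -20.3333333333333*p - 12.0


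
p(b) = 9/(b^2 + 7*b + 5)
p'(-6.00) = 45.00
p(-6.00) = -9.00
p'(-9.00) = 0.19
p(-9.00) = 0.39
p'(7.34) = -0.02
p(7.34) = 0.08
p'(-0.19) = -4.34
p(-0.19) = 2.43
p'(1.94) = -0.20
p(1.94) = 0.40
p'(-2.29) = -0.65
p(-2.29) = -1.56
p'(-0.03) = -2.72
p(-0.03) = 1.88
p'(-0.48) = -15.54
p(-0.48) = 4.81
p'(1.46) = -0.30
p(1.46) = 0.52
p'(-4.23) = 0.29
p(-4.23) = -1.34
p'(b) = 9*(-2*b - 7)/(b^2 + 7*b + 5)^2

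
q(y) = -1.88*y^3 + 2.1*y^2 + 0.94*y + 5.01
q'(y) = -5.64*y^2 + 4.2*y + 0.94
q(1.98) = 0.51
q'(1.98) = -12.86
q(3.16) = -30.37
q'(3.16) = -42.11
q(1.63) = 3.98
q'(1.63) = -7.20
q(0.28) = 5.40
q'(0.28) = 1.67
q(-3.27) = 90.13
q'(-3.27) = -73.10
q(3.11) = -28.31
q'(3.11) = -40.55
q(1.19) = 5.93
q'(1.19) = -2.05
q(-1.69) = 18.49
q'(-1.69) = -22.27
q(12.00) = -2929.95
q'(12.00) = -760.82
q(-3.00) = 71.85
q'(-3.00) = -62.42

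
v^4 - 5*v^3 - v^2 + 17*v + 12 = (v - 4)*(v - 3)*(v + 1)^2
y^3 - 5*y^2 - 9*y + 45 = (y - 5)*(y - 3)*(y + 3)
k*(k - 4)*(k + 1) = k^3 - 3*k^2 - 4*k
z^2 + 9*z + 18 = (z + 3)*(z + 6)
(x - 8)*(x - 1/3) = x^2 - 25*x/3 + 8/3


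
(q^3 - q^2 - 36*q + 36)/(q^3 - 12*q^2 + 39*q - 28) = (q^2 - 36)/(q^2 - 11*q + 28)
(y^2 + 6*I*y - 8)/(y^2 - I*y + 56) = (y^2 + 6*I*y - 8)/(y^2 - I*y + 56)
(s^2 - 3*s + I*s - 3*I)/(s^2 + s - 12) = (s + I)/(s + 4)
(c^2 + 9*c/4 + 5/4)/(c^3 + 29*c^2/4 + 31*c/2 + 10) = (c + 1)/(c^2 + 6*c + 8)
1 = 1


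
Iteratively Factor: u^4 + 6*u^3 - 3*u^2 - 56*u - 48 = (u - 3)*(u^3 + 9*u^2 + 24*u + 16) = (u - 3)*(u + 1)*(u^2 + 8*u + 16) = (u - 3)*(u + 1)*(u + 4)*(u + 4)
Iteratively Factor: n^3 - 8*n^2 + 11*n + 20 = (n - 5)*(n^2 - 3*n - 4) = (n - 5)*(n + 1)*(n - 4)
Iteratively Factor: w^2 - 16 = (w - 4)*(w + 4)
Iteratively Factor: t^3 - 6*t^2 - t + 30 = (t + 2)*(t^2 - 8*t + 15) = (t - 3)*(t + 2)*(t - 5)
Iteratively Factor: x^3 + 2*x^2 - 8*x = (x + 4)*(x^2 - 2*x) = (x - 2)*(x + 4)*(x)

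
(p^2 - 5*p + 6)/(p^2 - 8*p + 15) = (p - 2)/(p - 5)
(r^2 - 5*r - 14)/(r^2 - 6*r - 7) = (r + 2)/(r + 1)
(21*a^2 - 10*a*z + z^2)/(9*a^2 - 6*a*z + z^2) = (-7*a + z)/(-3*a + z)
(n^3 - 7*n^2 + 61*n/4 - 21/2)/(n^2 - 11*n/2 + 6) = (n^2 - 11*n/2 + 7)/(n - 4)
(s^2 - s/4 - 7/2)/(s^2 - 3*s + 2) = (s + 7/4)/(s - 1)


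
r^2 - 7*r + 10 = (r - 5)*(r - 2)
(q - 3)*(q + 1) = q^2 - 2*q - 3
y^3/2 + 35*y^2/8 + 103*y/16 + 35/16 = (y/2 + 1/4)*(y + 5/4)*(y + 7)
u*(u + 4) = u^2 + 4*u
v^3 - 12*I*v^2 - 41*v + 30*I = (v - 6*I)*(v - 5*I)*(v - I)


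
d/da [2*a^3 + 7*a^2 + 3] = 2*a*(3*a + 7)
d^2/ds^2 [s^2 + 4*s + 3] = 2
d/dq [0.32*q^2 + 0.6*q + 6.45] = 0.64*q + 0.6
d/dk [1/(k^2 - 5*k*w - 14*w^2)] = (-2*k + 5*w)/(-k^2 + 5*k*w + 14*w^2)^2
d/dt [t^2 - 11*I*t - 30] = 2*t - 11*I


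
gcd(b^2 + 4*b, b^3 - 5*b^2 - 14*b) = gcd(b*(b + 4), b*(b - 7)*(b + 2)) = b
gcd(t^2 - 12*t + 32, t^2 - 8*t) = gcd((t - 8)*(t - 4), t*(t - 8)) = t - 8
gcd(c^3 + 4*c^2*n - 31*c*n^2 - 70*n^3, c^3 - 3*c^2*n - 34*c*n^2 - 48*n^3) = c + 2*n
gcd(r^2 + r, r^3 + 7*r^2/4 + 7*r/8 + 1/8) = r + 1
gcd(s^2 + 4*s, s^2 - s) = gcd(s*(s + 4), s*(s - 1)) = s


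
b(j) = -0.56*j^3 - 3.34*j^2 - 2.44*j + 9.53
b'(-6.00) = -22.84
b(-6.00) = 24.89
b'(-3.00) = 2.48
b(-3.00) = 1.91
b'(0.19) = -3.77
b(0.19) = 8.94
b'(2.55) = -30.40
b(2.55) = -27.70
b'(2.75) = -33.52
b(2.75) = -34.08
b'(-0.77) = 1.71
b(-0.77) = 9.68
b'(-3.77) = -1.13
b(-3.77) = 1.26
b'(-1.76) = 4.11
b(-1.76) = 6.53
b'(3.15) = -40.15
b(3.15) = -48.80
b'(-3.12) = 2.05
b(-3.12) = 1.64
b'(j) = -1.68*j^2 - 6.68*j - 2.44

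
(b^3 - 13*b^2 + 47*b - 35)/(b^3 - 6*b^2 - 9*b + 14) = (b - 5)/(b + 2)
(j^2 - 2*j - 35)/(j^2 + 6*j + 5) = (j - 7)/(j + 1)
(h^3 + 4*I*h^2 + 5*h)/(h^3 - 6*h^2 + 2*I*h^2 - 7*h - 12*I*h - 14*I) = h*(h^2 + 4*I*h + 5)/(h^3 + 2*h^2*(-3 + I) - h*(7 + 12*I) - 14*I)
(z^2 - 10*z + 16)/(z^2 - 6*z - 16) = (z - 2)/(z + 2)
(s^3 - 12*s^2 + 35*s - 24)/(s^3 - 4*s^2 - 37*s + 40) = (s - 3)/(s + 5)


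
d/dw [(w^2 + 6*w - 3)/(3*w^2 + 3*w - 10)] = (-15*w^2 - 2*w - 51)/(9*w^4 + 18*w^3 - 51*w^2 - 60*w + 100)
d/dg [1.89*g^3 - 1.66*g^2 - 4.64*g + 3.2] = 5.67*g^2 - 3.32*g - 4.64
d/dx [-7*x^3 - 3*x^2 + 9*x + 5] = -21*x^2 - 6*x + 9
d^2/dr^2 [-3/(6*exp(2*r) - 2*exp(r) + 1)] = 6*(-4*(6*exp(r) - 1)^2*exp(r) + (12*exp(r) - 1)*(6*exp(2*r) - 2*exp(r) + 1))*exp(r)/(6*exp(2*r) - 2*exp(r) + 1)^3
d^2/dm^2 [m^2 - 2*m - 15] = 2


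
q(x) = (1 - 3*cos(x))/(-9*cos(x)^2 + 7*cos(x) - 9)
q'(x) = (1 - 3*cos(x))*(-18*sin(x)*cos(x) + 7*sin(x))/(-9*cos(x)^2 + 7*cos(x) - 9)^2 + 3*sin(x)/(-9*cos(x)^2 + 7*cos(x) - 9) = (27*cos(x)^2 - 18*cos(x) - 20)*sin(x)/(9*sin(x)^2 + 7*cos(x) - 18)^2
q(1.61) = -0.12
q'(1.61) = -0.22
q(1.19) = 0.02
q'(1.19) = -0.37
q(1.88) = -0.16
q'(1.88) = -0.08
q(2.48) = -0.17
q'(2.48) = 0.02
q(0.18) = 0.18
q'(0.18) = -0.02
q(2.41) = -0.17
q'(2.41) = 0.02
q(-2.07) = -0.17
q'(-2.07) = 0.02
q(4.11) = -0.17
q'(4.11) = 0.00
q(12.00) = 0.16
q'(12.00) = 0.09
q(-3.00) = -0.16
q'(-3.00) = -0.00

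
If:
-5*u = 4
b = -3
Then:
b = -3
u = -4/5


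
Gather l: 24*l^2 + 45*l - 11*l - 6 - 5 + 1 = 24*l^2 + 34*l - 10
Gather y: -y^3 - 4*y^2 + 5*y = -y^3 - 4*y^2 + 5*y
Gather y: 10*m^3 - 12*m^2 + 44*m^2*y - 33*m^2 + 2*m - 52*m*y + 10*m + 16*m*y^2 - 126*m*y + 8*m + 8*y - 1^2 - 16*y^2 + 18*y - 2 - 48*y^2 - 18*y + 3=10*m^3 - 45*m^2 + 20*m + y^2*(16*m - 64) + y*(44*m^2 - 178*m + 8)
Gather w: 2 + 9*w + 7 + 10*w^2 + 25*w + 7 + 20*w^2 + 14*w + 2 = 30*w^2 + 48*w + 18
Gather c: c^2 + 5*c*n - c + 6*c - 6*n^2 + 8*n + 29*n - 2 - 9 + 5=c^2 + c*(5*n + 5) - 6*n^2 + 37*n - 6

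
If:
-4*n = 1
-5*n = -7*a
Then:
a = -5/28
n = -1/4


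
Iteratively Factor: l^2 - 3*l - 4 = (l - 4)*(l + 1)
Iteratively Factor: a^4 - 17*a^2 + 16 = (a + 1)*(a^3 - a^2 - 16*a + 16) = (a - 1)*(a + 1)*(a^2 - 16) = (a - 4)*(a - 1)*(a + 1)*(a + 4)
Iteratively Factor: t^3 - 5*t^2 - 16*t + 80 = (t - 5)*(t^2 - 16) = (t - 5)*(t - 4)*(t + 4)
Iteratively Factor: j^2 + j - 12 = (j - 3)*(j + 4)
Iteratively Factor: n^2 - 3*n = (n)*(n - 3)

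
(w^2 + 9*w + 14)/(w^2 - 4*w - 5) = (w^2 + 9*w + 14)/(w^2 - 4*w - 5)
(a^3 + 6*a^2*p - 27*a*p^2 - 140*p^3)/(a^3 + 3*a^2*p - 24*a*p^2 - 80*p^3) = (a + 7*p)/(a + 4*p)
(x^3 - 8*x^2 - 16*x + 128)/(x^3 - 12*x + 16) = (x^2 - 12*x + 32)/(x^2 - 4*x + 4)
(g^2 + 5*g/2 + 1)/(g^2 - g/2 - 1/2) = (g + 2)/(g - 1)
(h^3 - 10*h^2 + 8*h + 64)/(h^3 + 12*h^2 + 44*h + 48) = (h^2 - 12*h + 32)/(h^2 + 10*h + 24)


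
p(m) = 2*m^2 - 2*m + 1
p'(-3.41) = -15.64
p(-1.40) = 7.72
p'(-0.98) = -5.92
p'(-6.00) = -26.00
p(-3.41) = 31.08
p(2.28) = 6.84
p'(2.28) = 7.12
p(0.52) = 0.50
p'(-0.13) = -2.52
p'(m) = 4*m - 2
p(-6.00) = 85.00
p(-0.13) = 1.29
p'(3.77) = 13.08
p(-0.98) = 4.88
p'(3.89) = 13.56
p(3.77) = 21.89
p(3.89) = 23.48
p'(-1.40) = -7.60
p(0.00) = 1.00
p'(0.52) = 0.08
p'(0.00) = -2.00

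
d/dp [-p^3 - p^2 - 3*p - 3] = -3*p^2 - 2*p - 3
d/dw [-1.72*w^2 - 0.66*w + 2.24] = -3.44*w - 0.66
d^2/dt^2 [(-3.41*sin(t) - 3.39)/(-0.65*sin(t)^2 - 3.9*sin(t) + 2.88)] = (-1.440725*sin(t)^5 + 2.91525*sin(t)^4 - 61.20062*sin(t)^3 - 106.65369*sin(t)^2 + 23.5026359999999*sin(t) + 192.4182)/(0.65*sin(t)^2 + 3.9*sin(t) - 2.88)^3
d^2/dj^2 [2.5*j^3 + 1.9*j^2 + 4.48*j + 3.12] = 15.0*j + 3.8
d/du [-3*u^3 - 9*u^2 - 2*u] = -9*u^2 - 18*u - 2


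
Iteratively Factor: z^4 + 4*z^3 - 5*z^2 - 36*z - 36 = (z - 3)*(z^3 + 7*z^2 + 16*z + 12) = (z - 3)*(z + 3)*(z^2 + 4*z + 4) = (z - 3)*(z + 2)*(z + 3)*(z + 2)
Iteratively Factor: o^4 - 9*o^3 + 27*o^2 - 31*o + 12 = (o - 1)*(o^3 - 8*o^2 + 19*o - 12) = (o - 4)*(o - 1)*(o^2 - 4*o + 3) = (o - 4)*(o - 3)*(o - 1)*(o - 1)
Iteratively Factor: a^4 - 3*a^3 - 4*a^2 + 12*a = (a - 3)*(a^3 - 4*a) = (a - 3)*(a + 2)*(a^2 - 2*a) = a*(a - 3)*(a + 2)*(a - 2)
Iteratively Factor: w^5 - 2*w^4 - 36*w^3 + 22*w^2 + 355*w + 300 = (w - 5)*(w^4 + 3*w^3 - 21*w^2 - 83*w - 60) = (w - 5)*(w + 1)*(w^3 + 2*w^2 - 23*w - 60) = (w - 5)*(w + 1)*(w + 3)*(w^2 - w - 20) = (w - 5)*(w + 1)*(w + 3)*(w + 4)*(w - 5)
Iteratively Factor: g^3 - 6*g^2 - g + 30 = (g - 3)*(g^2 - 3*g - 10) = (g - 3)*(g + 2)*(g - 5)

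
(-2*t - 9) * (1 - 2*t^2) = 4*t^3 + 18*t^2 - 2*t - 9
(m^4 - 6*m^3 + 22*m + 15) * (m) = m^5 - 6*m^4 + 22*m^2 + 15*m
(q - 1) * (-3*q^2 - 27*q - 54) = -3*q^3 - 24*q^2 - 27*q + 54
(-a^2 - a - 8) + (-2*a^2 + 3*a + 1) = -3*a^2 + 2*a - 7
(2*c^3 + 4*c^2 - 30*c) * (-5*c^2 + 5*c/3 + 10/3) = -10*c^5 - 50*c^4/3 + 490*c^3/3 - 110*c^2/3 - 100*c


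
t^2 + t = t*(t + 1)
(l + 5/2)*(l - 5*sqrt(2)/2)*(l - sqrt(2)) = l^3 - 7*sqrt(2)*l^2/2 + 5*l^2/2 - 35*sqrt(2)*l/4 + 5*l + 25/2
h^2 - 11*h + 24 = (h - 8)*(h - 3)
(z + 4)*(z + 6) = z^2 + 10*z + 24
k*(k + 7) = k^2 + 7*k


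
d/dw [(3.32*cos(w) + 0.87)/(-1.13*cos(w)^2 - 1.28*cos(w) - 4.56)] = (-3.7516*cos(w)^2 - 1.9662*cos(w) + 14.0256)*sin(w)/(1.2769*cos(w)^4 + 2.8928*cos(w)^3 + 11.944*cos(w)^2 + 11.6736*cos(w) + 20.7936)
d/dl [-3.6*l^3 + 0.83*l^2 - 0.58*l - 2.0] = -10.8*l^2 + 1.66*l - 0.58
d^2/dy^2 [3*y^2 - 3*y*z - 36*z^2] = 6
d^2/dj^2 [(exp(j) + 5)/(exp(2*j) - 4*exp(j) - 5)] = (exp(4*j) + 24*exp(3*j) - 30*exp(2*j) + 160*exp(j) - 75)*exp(j)/(exp(6*j) - 12*exp(5*j) + 33*exp(4*j) + 56*exp(3*j) - 165*exp(2*j) - 300*exp(j) - 125)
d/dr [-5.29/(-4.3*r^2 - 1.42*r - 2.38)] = (-45.494*r - 7.5118)/(4.3*r^2 + 1.42*r + 2.38)^2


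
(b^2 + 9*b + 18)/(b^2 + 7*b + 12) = (b + 6)/(b + 4)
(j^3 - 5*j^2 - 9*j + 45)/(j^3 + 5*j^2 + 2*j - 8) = (j^3 - 5*j^2 - 9*j + 45)/(j^3 + 5*j^2 + 2*j - 8)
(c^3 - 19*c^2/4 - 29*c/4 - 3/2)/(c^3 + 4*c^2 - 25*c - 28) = (4*c^2 - 23*c - 6)/(4*(c^2 + 3*c - 28))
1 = 1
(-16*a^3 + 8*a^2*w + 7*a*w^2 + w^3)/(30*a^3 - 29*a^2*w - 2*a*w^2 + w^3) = (16*a^2 + 8*a*w + w^2)/(-30*a^2 - a*w + w^2)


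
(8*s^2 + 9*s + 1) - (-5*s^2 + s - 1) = 13*s^2 + 8*s + 2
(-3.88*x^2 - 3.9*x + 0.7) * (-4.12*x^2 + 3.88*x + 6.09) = 15.9856*x^4 + 1.0136*x^3 - 41.6452*x^2 - 21.035*x + 4.263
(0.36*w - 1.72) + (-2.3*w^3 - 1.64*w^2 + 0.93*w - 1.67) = -2.3*w^3 - 1.64*w^2 + 1.29*w - 3.39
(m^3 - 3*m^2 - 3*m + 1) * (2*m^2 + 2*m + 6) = 2*m^5 - 4*m^4 - 6*m^3 - 22*m^2 - 16*m + 6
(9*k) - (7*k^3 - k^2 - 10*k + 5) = -7*k^3 + k^2 + 19*k - 5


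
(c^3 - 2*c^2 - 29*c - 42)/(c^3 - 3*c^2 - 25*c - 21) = (c + 2)/(c + 1)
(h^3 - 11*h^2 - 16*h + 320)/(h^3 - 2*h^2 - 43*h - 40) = (h - 8)/(h + 1)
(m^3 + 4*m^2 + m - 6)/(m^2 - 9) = (m^2 + m - 2)/(m - 3)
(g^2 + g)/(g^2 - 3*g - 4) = g/(g - 4)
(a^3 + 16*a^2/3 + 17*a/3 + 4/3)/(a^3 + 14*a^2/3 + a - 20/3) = (3*a^2 + 4*a + 1)/(3*a^2 + 2*a - 5)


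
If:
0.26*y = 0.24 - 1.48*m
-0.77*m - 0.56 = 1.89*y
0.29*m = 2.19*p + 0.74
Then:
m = 0.23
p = -0.31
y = -0.39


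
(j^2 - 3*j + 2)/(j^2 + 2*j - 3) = (j - 2)/(j + 3)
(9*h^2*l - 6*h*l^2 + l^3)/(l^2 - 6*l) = (9*h^2 - 6*h*l + l^2)/(l - 6)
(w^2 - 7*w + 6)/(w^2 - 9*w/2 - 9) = 2*(w - 1)/(2*w + 3)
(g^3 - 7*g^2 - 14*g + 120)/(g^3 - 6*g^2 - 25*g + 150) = (g + 4)/(g + 5)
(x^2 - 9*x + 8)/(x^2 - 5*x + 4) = (x - 8)/(x - 4)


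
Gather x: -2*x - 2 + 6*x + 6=4*x + 4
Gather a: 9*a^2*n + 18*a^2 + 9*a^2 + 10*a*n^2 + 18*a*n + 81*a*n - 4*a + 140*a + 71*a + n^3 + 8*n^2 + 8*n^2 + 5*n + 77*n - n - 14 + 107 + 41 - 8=a^2*(9*n + 27) + a*(10*n^2 + 99*n + 207) + n^3 + 16*n^2 + 81*n + 126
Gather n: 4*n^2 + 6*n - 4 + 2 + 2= 4*n^2 + 6*n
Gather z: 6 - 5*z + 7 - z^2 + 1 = -z^2 - 5*z + 14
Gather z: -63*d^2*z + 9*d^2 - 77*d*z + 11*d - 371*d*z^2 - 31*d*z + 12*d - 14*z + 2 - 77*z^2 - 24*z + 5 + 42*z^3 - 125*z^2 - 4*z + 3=9*d^2 + 23*d + 42*z^3 + z^2*(-371*d - 202) + z*(-63*d^2 - 108*d - 42) + 10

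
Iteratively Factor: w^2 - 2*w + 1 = (w - 1)*(w - 1)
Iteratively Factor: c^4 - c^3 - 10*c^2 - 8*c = (c - 4)*(c^3 + 3*c^2 + 2*c) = c*(c - 4)*(c^2 + 3*c + 2) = c*(c - 4)*(c + 2)*(c + 1)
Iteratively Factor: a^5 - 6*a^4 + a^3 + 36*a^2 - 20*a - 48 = (a + 2)*(a^4 - 8*a^3 + 17*a^2 + 2*a - 24) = (a - 2)*(a + 2)*(a^3 - 6*a^2 + 5*a + 12) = (a - 2)*(a + 1)*(a + 2)*(a^2 - 7*a + 12) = (a - 3)*(a - 2)*(a + 1)*(a + 2)*(a - 4)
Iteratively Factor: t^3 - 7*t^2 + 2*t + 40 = (t - 5)*(t^2 - 2*t - 8) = (t - 5)*(t - 4)*(t + 2)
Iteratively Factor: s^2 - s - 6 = (s + 2)*(s - 3)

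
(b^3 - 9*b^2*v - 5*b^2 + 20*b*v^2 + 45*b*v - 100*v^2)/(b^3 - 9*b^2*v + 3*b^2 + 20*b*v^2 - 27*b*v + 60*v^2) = (b - 5)/(b + 3)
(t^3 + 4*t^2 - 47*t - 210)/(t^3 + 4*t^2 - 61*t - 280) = (t^2 - t - 42)/(t^2 - t - 56)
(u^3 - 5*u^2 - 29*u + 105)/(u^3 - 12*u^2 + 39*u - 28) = (u^2 + 2*u - 15)/(u^2 - 5*u + 4)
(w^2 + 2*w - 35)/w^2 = 1 + 2/w - 35/w^2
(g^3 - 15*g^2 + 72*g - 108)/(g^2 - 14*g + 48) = (g^2 - 9*g + 18)/(g - 8)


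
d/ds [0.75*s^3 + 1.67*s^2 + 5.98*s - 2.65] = 2.25*s^2 + 3.34*s + 5.98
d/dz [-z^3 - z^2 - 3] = z*(-3*z - 2)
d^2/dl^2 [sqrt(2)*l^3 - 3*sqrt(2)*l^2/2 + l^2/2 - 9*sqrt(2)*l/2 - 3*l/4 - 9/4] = 6*sqrt(2)*l - 3*sqrt(2) + 1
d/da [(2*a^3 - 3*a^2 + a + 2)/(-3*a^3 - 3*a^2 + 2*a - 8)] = (-15*a^4 + 14*a^3 - 33*a^2 + 60*a - 12)/(9*a^6 + 18*a^5 - 3*a^4 + 36*a^3 + 52*a^2 - 32*a + 64)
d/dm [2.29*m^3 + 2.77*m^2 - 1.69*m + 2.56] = 6.87*m^2 + 5.54*m - 1.69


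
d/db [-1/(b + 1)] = (b + 1)^(-2)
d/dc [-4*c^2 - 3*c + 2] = -8*c - 3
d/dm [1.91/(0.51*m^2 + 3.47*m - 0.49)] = (-1.9482*m - 6.6277)/(0.51*m^2 + 3.47*m - 0.49)^2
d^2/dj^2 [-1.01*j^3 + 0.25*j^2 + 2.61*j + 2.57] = 0.5 - 6.06*j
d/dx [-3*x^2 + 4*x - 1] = 4 - 6*x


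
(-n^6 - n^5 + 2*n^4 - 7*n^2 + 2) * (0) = 0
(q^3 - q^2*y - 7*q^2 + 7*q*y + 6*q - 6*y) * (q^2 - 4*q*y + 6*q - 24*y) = q^5 - 5*q^4*y - q^4 + 4*q^3*y^2 + 5*q^3*y - 36*q^3 - 4*q^2*y^2 + 180*q^2*y + 36*q^2 - 144*q*y^2 - 180*q*y + 144*y^2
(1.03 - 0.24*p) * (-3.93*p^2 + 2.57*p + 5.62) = 0.9432*p^3 - 4.6647*p^2 + 1.2983*p + 5.7886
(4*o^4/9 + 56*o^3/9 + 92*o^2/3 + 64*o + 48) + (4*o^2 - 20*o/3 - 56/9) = 4*o^4/9 + 56*o^3/9 + 104*o^2/3 + 172*o/3 + 376/9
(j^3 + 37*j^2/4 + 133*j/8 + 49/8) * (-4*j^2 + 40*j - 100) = -4*j^5 + 3*j^4 + 407*j^3/2 - 569*j^2/2 - 2835*j/2 - 1225/2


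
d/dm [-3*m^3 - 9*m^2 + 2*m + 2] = -9*m^2 - 18*m + 2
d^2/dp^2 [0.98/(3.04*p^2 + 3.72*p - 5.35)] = (-18.113536*p^2 - 22.165248*p + 0.98*(6.08*p + 3.72)*(12.16*p + 7.44) + 31.87744)/(3.04*p^2 + 3.72*p - 5.35)^3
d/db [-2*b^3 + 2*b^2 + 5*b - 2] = -6*b^2 + 4*b + 5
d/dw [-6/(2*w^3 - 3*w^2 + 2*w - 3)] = 12*(3*w^2 - 3*w + 1)/(2*w^3 - 3*w^2 + 2*w - 3)^2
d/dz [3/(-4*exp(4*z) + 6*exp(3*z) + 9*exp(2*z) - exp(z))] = 3*(16*exp(3*z) - 18*exp(2*z) - 18*exp(z) + 1)*exp(-z)/(4*exp(3*z) - 6*exp(2*z) - 9*exp(z) + 1)^2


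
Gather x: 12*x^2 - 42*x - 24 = 12*x^2 - 42*x - 24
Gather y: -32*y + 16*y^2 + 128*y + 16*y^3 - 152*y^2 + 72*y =16*y^3 - 136*y^2 + 168*y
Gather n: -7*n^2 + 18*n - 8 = -7*n^2 + 18*n - 8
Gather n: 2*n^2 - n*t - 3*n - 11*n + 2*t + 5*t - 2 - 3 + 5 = 2*n^2 + n*(-t - 14) + 7*t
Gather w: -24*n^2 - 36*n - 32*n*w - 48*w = -24*n^2 - 36*n + w*(-32*n - 48)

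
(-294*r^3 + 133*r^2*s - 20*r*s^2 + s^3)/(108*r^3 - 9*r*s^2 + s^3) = (-49*r^2 + 14*r*s - s^2)/(18*r^2 + 3*r*s - s^2)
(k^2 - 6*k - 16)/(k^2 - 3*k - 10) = (k - 8)/(k - 5)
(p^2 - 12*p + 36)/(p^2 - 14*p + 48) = (p - 6)/(p - 8)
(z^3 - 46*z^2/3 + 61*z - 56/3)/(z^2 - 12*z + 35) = (3*z^2 - 25*z + 8)/(3*(z - 5))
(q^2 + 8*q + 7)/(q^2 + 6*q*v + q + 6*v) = (q + 7)/(q + 6*v)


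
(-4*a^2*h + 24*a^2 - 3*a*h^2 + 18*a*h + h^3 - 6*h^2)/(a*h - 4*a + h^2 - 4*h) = (-4*a*h + 24*a + h^2 - 6*h)/(h - 4)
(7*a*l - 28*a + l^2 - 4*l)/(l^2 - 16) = (7*a + l)/(l + 4)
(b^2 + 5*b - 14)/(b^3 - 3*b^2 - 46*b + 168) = (b - 2)/(b^2 - 10*b + 24)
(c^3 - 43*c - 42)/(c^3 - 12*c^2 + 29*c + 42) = (c + 6)/(c - 6)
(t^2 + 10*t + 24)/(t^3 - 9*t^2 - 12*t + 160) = (t + 6)/(t^2 - 13*t + 40)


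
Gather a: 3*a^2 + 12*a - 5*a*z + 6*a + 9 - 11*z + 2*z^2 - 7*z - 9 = 3*a^2 + a*(18 - 5*z) + 2*z^2 - 18*z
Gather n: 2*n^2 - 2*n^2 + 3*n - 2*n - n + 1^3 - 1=0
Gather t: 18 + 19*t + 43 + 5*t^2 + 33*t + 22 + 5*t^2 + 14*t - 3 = 10*t^2 + 66*t + 80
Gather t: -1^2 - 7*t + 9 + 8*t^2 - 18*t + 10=8*t^2 - 25*t + 18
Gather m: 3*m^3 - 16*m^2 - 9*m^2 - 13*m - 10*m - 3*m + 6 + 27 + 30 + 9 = 3*m^3 - 25*m^2 - 26*m + 72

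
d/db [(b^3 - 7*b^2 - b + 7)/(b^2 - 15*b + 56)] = (b^2 - 16*b + 1)/(b^2 - 16*b + 64)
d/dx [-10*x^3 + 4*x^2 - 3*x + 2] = -30*x^2 + 8*x - 3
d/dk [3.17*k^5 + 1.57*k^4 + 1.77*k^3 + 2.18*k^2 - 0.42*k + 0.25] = 15.85*k^4 + 6.28*k^3 + 5.31*k^2 + 4.36*k - 0.42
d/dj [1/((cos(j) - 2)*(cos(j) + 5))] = (2*cos(j) + 3)*sin(j)/((cos(j) - 2)^2*(cos(j) + 5)^2)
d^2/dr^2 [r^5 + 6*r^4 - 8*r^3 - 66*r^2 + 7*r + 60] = 20*r^3 + 72*r^2 - 48*r - 132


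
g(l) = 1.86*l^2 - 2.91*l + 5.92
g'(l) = 3.72*l - 2.91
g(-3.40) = 37.32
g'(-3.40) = -15.56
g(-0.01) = 5.95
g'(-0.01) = -2.95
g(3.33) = 16.86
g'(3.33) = 9.48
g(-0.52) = 7.94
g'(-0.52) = -4.84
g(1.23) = 5.15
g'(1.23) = 1.67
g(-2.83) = 29.05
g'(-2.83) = -13.44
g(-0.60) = 8.34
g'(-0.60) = -5.14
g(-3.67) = 41.65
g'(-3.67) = -16.56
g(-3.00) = 31.39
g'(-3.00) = -14.07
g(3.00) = 13.93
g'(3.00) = 8.25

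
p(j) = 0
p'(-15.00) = 0.00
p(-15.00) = 0.00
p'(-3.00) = 0.00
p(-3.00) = 0.00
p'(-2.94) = 0.00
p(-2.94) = 0.00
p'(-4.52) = 0.00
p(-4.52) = 0.00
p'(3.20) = 0.00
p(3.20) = 0.00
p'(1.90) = 0.00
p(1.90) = 0.00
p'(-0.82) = 0.00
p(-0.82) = 0.00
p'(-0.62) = 0.00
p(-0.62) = 0.00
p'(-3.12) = 0.00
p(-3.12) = 0.00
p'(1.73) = 0.00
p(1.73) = 0.00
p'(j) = 0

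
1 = 1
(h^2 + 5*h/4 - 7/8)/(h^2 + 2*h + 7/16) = 2*(2*h - 1)/(4*h + 1)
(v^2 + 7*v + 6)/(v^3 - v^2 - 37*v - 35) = (v + 6)/(v^2 - 2*v - 35)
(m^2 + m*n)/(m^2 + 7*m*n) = (m + n)/(m + 7*n)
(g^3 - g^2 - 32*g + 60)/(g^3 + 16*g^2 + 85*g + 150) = (g^2 - 7*g + 10)/(g^2 + 10*g + 25)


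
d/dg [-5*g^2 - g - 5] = -10*g - 1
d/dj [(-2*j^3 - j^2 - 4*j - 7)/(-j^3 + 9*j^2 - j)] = (-19*j^4 - 4*j^3 + 16*j^2 + 126*j - 7)/(j^2*(j^4 - 18*j^3 + 83*j^2 - 18*j + 1))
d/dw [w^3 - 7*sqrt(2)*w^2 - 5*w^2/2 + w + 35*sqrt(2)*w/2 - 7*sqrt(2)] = 3*w^2 - 14*sqrt(2)*w - 5*w + 1 + 35*sqrt(2)/2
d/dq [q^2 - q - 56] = 2*q - 1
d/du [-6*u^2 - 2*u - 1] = -12*u - 2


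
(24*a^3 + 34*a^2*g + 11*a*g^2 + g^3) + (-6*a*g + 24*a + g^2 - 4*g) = 24*a^3 + 34*a^2*g + 11*a*g^2 - 6*a*g + 24*a + g^3 + g^2 - 4*g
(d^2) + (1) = d^2 + 1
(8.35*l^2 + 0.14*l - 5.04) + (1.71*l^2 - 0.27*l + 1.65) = 10.06*l^2 - 0.13*l - 3.39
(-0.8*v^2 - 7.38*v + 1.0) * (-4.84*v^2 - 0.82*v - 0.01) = 3.872*v^4 + 36.3752*v^3 + 1.2196*v^2 - 0.7462*v - 0.01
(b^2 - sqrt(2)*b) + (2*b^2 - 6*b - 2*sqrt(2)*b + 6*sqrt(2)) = 3*b^2 - 6*b - 3*sqrt(2)*b + 6*sqrt(2)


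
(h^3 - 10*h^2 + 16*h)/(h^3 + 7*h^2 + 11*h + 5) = h*(h^2 - 10*h + 16)/(h^3 + 7*h^2 + 11*h + 5)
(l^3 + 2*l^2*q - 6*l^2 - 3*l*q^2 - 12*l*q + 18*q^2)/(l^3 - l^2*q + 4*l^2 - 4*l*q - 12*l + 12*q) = (l^2 + 3*l*q - 6*l - 18*q)/(l^2 + 4*l - 12)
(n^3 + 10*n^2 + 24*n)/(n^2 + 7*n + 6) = n*(n + 4)/(n + 1)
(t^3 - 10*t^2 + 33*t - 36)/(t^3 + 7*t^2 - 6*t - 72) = (t^2 - 7*t + 12)/(t^2 + 10*t + 24)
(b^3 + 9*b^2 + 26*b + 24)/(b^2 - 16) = (b^2 + 5*b + 6)/(b - 4)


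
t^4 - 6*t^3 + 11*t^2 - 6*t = t*(t - 3)*(t - 2)*(t - 1)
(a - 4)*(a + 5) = a^2 + a - 20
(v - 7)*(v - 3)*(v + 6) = v^3 - 4*v^2 - 39*v + 126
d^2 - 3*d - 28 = (d - 7)*(d + 4)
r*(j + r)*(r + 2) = j*r^2 + 2*j*r + r^3 + 2*r^2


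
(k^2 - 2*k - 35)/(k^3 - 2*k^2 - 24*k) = (-k^2 + 2*k + 35)/(k*(-k^2 + 2*k + 24))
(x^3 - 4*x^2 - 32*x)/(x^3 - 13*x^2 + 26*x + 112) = x*(x + 4)/(x^2 - 5*x - 14)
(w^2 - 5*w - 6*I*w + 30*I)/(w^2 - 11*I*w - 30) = (w - 5)/(w - 5*I)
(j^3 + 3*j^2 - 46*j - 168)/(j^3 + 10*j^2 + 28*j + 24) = (j^2 - 3*j - 28)/(j^2 + 4*j + 4)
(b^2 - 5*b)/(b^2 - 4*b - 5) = b/(b + 1)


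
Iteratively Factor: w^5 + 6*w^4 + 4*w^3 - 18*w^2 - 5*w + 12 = (w + 1)*(w^4 + 5*w^3 - w^2 - 17*w + 12) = (w - 1)*(w + 1)*(w^3 + 6*w^2 + 5*w - 12) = (w - 1)*(w + 1)*(w + 3)*(w^2 + 3*w - 4) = (w - 1)^2*(w + 1)*(w + 3)*(w + 4)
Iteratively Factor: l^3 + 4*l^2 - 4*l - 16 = (l + 4)*(l^2 - 4) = (l - 2)*(l + 4)*(l + 2)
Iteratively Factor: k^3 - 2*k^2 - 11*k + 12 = (k - 4)*(k^2 + 2*k - 3) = (k - 4)*(k + 3)*(k - 1)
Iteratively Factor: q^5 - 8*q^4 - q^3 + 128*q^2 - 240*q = (q - 3)*(q^4 - 5*q^3 - 16*q^2 + 80*q) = (q - 4)*(q - 3)*(q^3 - q^2 - 20*q) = (q - 4)*(q - 3)*(q + 4)*(q^2 - 5*q) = q*(q - 4)*(q - 3)*(q + 4)*(q - 5)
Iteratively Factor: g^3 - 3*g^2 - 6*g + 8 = (g - 1)*(g^2 - 2*g - 8) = (g - 4)*(g - 1)*(g + 2)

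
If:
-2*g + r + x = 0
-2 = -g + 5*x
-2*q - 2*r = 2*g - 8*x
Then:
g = 5*x + 2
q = -10*x - 6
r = 9*x + 4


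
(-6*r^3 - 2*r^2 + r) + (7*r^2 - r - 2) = -6*r^3 + 5*r^2 - 2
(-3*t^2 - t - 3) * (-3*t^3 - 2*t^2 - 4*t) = 9*t^5 + 9*t^4 + 23*t^3 + 10*t^2 + 12*t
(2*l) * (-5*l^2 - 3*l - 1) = -10*l^3 - 6*l^2 - 2*l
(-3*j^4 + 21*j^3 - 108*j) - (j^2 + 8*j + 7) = -3*j^4 + 21*j^3 - j^2 - 116*j - 7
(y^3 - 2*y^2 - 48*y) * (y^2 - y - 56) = y^5 - 3*y^4 - 102*y^3 + 160*y^2 + 2688*y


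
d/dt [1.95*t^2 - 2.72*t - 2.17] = 3.9*t - 2.72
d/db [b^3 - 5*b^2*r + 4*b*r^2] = 3*b^2 - 10*b*r + 4*r^2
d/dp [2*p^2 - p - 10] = 4*p - 1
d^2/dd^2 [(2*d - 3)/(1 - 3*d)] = 42/(3*d - 1)^3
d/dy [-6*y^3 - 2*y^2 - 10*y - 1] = -18*y^2 - 4*y - 10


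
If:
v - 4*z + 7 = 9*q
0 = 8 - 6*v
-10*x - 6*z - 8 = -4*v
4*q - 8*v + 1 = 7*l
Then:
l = -16*z/63 - 23/27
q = 25/27 - 4*z/9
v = 4/3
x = -3*z/5 - 4/15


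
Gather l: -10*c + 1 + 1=2 - 10*c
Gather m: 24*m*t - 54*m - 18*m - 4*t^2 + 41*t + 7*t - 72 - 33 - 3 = m*(24*t - 72) - 4*t^2 + 48*t - 108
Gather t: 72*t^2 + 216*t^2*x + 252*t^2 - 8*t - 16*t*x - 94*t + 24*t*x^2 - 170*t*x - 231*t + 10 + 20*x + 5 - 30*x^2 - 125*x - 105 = t^2*(216*x + 324) + t*(24*x^2 - 186*x - 333) - 30*x^2 - 105*x - 90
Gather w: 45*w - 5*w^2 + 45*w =-5*w^2 + 90*w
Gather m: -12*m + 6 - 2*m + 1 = 7 - 14*m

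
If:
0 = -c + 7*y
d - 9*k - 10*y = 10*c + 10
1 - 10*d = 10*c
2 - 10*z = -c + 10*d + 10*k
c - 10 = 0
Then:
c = 10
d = -99/10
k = -3131/210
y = 10/7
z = 2731/105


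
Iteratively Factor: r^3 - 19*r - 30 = (r + 3)*(r^2 - 3*r - 10) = (r + 2)*(r + 3)*(r - 5)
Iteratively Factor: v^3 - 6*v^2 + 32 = (v - 4)*(v^2 - 2*v - 8) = (v - 4)^2*(v + 2)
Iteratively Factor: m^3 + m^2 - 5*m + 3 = (m + 3)*(m^2 - 2*m + 1) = (m - 1)*(m + 3)*(m - 1)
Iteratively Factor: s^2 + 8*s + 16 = (s + 4)*(s + 4)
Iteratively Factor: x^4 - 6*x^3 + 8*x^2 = (x - 2)*(x^3 - 4*x^2) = x*(x - 2)*(x^2 - 4*x) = x*(x - 4)*(x - 2)*(x)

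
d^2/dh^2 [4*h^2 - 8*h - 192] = 8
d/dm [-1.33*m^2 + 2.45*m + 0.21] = 2.45 - 2.66*m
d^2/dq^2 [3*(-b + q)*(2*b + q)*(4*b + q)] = 30*b + 18*q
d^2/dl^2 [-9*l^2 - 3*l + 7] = -18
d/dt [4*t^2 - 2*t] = 8*t - 2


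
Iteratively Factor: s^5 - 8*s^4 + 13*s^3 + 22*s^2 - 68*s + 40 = (s - 2)*(s^4 - 6*s^3 + s^2 + 24*s - 20) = (s - 5)*(s - 2)*(s^3 - s^2 - 4*s + 4) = (s - 5)*(s - 2)^2*(s^2 + s - 2) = (s - 5)*(s - 2)^2*(s + 2)*(s - 1)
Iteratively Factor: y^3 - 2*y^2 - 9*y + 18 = (y - 3)*(y^2 + y - 6) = (y - 3)*(y + 3)*(y - 2)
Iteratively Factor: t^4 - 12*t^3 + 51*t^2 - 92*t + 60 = (t - 3)*(t^3 - 9*t^2 + 24*t - 20) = (t - 3)*(t - 2)*(t^2 - 7*t + 10) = (t - 5)*(t - 3)*(t - 2)*(t - 2)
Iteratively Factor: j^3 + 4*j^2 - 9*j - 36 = (j - 3)*(j^2 + 7*j + 12) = (j - 3)*(j + 4)*(j + 3)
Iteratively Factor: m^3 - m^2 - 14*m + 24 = (m - 3)*(m^2 + 2*m - 8) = (m - 3)*(m + 4)*(m - 2)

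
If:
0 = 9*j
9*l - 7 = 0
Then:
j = 0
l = 7/9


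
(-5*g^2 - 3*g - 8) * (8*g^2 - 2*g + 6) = -40*g^4 - 14*g^3 - 88*g^2 - 2*g - 48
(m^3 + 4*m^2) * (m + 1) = m^4 + 5*m^3 + 4*m^2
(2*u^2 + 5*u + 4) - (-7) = 2*u^2 + 5*u + 11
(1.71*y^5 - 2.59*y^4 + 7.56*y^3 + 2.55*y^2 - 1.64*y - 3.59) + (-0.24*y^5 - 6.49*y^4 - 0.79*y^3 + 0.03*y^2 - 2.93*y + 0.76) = 1.47*y^5 - 9.08*y^4 + 6.77*y^3 + 2.58*y^2 - 4.57*y - 2.83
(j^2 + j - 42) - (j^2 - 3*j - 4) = 4*j - 38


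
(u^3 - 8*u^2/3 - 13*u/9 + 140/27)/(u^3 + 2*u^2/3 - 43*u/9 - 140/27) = (3*u - 5)/(3*u + 5)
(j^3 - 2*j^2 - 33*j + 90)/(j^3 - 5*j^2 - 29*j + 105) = (j^2 + j - 30)/(j^2 - 2*j - 35)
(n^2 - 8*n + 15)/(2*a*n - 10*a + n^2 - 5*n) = (n - 3)/(2*a + n)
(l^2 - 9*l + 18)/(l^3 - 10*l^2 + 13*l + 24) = (l - 6)/(l^2 - 7*l - 8)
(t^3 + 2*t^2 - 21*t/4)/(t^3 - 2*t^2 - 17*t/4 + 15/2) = t*(2*t + 7)/(2*t^2 - t - 10)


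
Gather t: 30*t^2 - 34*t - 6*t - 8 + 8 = 30*t^2 - 40*t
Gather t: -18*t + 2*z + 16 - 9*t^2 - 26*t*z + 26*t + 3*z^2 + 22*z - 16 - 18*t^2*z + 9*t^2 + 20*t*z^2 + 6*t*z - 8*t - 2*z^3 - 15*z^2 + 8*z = -18*t^2*z + t*(20*z^2 - 20*z) - 2*z^3 - 12*z^2 + 32*z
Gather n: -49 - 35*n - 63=-35*n - 112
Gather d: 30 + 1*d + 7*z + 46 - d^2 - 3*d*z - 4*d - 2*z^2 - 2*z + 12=-d^2 + d*(-3*z - 3) - 2*z^2 + 5*z + 88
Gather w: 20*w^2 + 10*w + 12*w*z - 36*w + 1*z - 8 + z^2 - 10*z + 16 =20*w^2 + w*(12*z - 26) + z^2 - 9*z + 8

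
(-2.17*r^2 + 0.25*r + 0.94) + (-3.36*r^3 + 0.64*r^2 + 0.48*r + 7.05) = -3.36*r^3 - 1.53*r^2 + 0.73*r + 7.99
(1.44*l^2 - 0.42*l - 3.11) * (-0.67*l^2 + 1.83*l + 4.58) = -0.9648*l^4 + 2.9166*l^3 + 7.9103*l^2 - 7.6149*l - 14.2438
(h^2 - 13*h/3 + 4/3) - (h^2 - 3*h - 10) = 34/3 - 4*h/3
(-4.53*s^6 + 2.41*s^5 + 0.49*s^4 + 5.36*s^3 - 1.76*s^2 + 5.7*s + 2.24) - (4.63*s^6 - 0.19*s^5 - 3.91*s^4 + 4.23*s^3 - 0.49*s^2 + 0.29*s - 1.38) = -9.16*s^6 + 2.6*s^5 + 4.4*s^4 + 1.13*s^3 - 1.27*s^2 + 5.41*s + 3.62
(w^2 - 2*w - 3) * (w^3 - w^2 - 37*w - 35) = w^5 - 3*w^4 - 38*w^3 + 42*w^2 + 181*w + 105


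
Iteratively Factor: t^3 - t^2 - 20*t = (t)*(t^2 - t - 20) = t*(t + 4)*(t - 5)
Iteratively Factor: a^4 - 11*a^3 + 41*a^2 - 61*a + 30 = (a - 5)*(a^3 - 6*a^2 + 11*a - 6) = (a - 5)*(a - 2)*(a^2 - 4*a + 3) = (a - 5)*(a - 3)*(a - 2)*(a - 1)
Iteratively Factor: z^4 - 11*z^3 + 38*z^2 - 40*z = (z - 5)*(z^3 - 6*z^2 + 8*z) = (z - 5)*(z - 2)*(z^2 - 4*z) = (z - 5)*(z - 4)*(z - 2)*(z)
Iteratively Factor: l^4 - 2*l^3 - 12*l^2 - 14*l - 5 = (l + 1)*(l^3 - 3*l^2 - 9*l - 5) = (l + 1)^2*(l^2 - 4*l - 5) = (l + 1)^3*(l - 5)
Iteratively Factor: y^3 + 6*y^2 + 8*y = (y + 4)*(y^2 + 2*y) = (y + 2)*(y + 4)*(y)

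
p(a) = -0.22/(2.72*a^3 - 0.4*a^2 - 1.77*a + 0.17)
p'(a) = -0.22*(-8.16*a^2 + 0.8*a + 1.77)/(2.72*a^3 - 0.4*a^2 - 1.77*a + 0.17)^2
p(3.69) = -0.00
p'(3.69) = 0.00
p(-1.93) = 0.01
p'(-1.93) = 0.02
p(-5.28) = 0.00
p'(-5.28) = 0.00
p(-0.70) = -0.79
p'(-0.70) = 7.82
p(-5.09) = 0.00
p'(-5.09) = 0.00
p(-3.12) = 0.00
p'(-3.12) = 0.00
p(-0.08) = -0.72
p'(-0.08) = -3.84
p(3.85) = -0.00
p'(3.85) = 0.00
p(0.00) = -1.29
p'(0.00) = -13.47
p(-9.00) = 0.00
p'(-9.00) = 0.00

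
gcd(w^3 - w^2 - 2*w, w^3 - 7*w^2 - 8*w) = w^2 + w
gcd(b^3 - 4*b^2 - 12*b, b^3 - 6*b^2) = b^2 - 6*b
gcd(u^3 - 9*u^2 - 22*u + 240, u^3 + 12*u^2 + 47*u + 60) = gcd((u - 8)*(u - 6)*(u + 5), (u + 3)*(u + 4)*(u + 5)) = u + 5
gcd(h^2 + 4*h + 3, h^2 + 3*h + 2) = h + 1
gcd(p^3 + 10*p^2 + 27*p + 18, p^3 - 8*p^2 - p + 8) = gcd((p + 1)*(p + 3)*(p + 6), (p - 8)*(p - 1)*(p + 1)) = p + 1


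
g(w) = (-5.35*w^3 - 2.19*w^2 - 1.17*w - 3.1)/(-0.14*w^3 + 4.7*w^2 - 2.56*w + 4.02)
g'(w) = (-16.05*w^2 - 4.38*w - 1.17)/(-0.14*w^3 + 4.7*w^2 - 2.56*w + 4.02) + (0.42*w^2 - 9.4*w + 2.56)*(-5.35*w^3 - 2.19*w^2 - 1.17*w - 3.1)/(-0.14*w^3 + 4.7*w^2 - 2.56*w + 4.02)^2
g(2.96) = -4.84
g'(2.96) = -1.48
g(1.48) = -2.68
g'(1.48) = -1.48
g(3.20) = -5.20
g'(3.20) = -1.50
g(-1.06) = 0.17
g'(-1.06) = -1.02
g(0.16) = -0.90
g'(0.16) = -0.87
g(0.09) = -0.84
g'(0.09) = -0.82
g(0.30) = -1.03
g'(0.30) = -1.01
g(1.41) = -2.57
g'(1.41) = -1.48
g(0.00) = -0.77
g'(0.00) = -0.78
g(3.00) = -4.90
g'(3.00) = -1.48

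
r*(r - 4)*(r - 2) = r^3 - 6*r^2 + 8*r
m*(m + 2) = m^2 + 2*m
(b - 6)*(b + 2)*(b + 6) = b^3 + 2*b^2 - 36*b - 72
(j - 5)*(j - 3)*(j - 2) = j^3 - 10*j^2 + 31*j - 30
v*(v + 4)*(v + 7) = v^3 + 11*v^2 + 28*v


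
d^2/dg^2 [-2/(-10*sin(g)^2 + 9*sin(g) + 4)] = 2*(400*sin(g)^4 - 270*sin(g)^3 - 359*sin(g)^2 + 504*sin(g) - 242)/(-10*sin(g)^2 + 9*sin(g) + 4)^3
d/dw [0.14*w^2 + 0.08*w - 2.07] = 0.28*w + 0.08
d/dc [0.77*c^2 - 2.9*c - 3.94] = 1.54*c - 2.9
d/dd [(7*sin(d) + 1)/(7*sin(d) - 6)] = -49*cos(d)/(7*sin(d) - 6)^2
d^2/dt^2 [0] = 0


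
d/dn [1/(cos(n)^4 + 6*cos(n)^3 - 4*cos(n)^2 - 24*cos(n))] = (-5*cos(n) + 9*cos(2*n) + cos(3*n) - 15)*sin(n)/((cos(n)^3 + 6*cos(n)^2 - 4*cos(n) - 24)^2*cos(n)^2)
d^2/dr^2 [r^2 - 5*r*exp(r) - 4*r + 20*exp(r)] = -5*r*exp(r) + 10*exp(r) + 2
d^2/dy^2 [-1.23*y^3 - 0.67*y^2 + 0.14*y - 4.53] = -7.38*y - 1.34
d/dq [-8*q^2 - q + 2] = -16*q - 1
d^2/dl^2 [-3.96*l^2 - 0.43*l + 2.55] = -7.92000000000000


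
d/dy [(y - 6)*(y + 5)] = 2*y - 1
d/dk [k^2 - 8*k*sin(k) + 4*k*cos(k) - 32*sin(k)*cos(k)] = -4*k*sin(k) - 8*k*cos(k) + 2*k - 8*sin(k) + 4*cos(k) - 32*cos(2*k)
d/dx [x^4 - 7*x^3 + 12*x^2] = x*(4*x^2 - 21*x + 24)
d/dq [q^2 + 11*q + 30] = 2*q + 11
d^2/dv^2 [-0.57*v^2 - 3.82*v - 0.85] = -1.14000000000000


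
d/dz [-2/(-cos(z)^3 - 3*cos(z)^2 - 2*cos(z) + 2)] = 2*(3*cos(z)^2 + 6*cos(z) + 2)*sin(z)/(cos(z)^3 + 3*cos(z)^2 + 2*cos(z) - 2)^2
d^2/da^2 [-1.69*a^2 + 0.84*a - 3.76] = -3.38000000000000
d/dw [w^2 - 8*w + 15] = 2*w - 8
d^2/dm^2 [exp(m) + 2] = exp(m)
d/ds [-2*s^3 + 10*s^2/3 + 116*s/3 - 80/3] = -6*s^2 + 20*s/3 + 116/3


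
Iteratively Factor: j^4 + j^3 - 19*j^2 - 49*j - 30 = (j + 1)*(j^3 - 19*j - 30) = (j + 1)*(j + 2)*(j^2 - 2*j - 15) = (j + 1)*(j + 2)*(j + 3)*(j - 5)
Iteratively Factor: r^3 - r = (r)*(r^2 - 1) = r*(r - 1)*(r + 1)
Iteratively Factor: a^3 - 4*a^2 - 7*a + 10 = (a - 1)*(a^2 - 3*a - 10) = (a - 5)*(a - 1)*(a + 2)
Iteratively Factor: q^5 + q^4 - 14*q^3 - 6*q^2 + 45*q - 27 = (q + 3)*(q^4 - 2*q^3 - 8*q^2 + 18*q - 9) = (q - 3)*(q + 3)*(q^3 + q^2 - 5*q + 3) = (q - 3)*(q - 1)*(q + 3)*(q^2 + 2*q - 3) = (q - 3)*(q - 1)*(q + 3)^2*(q - 1)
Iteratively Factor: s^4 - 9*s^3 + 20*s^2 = (s)*(s^3 - 9*s^2 + 20*s) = s*(s - 5)*(s^2 - 4*s) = s^2*(s - 5)*(s - 4)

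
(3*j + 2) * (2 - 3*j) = 4 - 9*j^2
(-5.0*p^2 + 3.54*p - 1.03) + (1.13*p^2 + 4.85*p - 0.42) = -3.87*p^2 + 8.39*p - 1.45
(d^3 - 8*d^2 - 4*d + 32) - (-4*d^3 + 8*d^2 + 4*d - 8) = 5*d^3 - 16*d^2 - 8*d + 40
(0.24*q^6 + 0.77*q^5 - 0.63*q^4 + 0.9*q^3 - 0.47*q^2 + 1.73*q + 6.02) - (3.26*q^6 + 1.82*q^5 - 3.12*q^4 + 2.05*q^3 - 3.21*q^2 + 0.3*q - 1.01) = -3.02*q^6 - 1.05*q^5 + 2.49*q^4 - 1.15*q^3 + 2.74*q^2 + 1.43*q + 7.03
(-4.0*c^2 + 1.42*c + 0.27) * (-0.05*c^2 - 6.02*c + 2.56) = 0.2*c^4 + 24.009*c^3 - 18.8019*c^2 + 2.0098*c + 0.6912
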